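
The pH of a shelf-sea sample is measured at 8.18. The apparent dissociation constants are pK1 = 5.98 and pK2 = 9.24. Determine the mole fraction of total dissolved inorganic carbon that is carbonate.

α₂ = 1 / (1 + [H⁺]/K2 + [H⁺]²/(K1K2)) = 1 / (1 + 10^+1.06 + 10^-1.14)
   = 1 / (1 + 11.482 + 0.072444) = 1/12.554 = 0.07966

α₂ = 0.0797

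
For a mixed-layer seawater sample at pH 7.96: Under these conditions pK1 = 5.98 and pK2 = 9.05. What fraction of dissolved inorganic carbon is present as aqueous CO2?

α₀ = 1 / (1 + K1/[H⁺] + K1K2/[H⁺]²) = 1 / (1 + 10^+1.98 + 10^+0.89)
   = 1 / (1 + 95.499 + 7.7625) = 1/104.26 = 0.009591

α₀ = 0.00959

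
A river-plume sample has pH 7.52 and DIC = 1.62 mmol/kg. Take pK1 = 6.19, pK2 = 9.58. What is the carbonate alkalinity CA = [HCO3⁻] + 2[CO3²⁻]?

CA = [HCO3⁻] + 2[CO3²⁻] = (α₁ + 2α₂)·DIC
At pH 7.52: [H⁺]/K1 = 10^-1.33 = 0.046774, K2/[H⁺] = 10^-2.06 = 0.0087096
α₁ = 1/(1 + 0.046774 + 0.0087096) = 1/1.0555 = 0.9474; α₂ = α₁·K2/[H⁺] = 0.008252
α₁ + 2α₂ = 0.9639
CA = 0.9639 × 1.62 = 1.56 mmol/kg

CA = 1.56 mmol/kg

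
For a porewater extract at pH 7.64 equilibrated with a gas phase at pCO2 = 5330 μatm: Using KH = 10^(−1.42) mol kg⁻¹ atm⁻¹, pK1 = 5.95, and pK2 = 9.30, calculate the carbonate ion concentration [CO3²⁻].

[CO3²⁻] = 0.217 mmol/kg

[CO2*] = KH · pCO2 = 10^(−1.42) × 5330×10^-6 = 2.026×10^-4 mol/kg
α₀ = 1/(1 + K1/[H⁺] + K1K2/[H⁺]²) = 1/(1 + 10^+1.69 + 10^+0.03) = 0.01959
DIC = [CO2*]/α₀ = 2.026×10^-4 / 0.01959 = 10.34 mmol/kg
[CO3²⁻] = α₂·DIC; α₂ = 0.02099, so [CO3²⁻] = 0.02099 × 10.34 = 0.217 mmol/kg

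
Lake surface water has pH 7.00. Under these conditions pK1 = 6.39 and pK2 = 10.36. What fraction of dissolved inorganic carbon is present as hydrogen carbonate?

α₁ = 1 / (1 + [H⁺]/K1 + K2/[H⁺]) = 1 / (1 + 10^-0.61 + 10^-3.36)
   = 1 / (1 + 0.24547 + 0.00043652) = 1/1.2459 = 0.8026

α₁ = 0.803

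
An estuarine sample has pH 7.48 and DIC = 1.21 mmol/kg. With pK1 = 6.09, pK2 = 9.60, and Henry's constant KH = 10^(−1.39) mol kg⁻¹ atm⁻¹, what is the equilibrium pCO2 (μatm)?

pCO2 = 1150 μatm

α₀ = 1 / (1 + K1/[H⁺] + K1K2/[H⁺]²) = 1 / (1 + 10^+1.39 + 10^-0.73)
   = 1 / (1 + 24.547 + 0.18621) = 1/25.733 = 0.03886
[CO2*] = α₀ × DIC = 0.03886 × 1.21 = 0.04702 mmol/kg
pCO2 = [CO2*]/KH = 4.702×10^-5 / 4.074×10^-2 = 1150 μatm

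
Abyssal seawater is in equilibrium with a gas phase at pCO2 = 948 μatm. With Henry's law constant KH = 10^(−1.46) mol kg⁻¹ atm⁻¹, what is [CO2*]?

KH = 10^(−1.46) = 3.467×10^-2 mol kg⁻¹ atm⁻¹
[CO2*] = KH · pCO2 = 3.467×10^-2 × 948×10^-6 atm = 3.29×10^-5 mol/kg

[CO2*] = 32.9 μmol/kg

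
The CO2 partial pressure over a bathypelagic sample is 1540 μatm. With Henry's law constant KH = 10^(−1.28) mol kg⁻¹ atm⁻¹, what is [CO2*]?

KH = 10^(−1.28) = 5.248×10^-2 mol kg⁻¹ atm⁻¹
[CO2*] = KH · pCO2 = 5.248×10^-2 × 1540×10^-6 atm = 8.08×10^-5 mol/kg

[CO2*] = 80.8 μmol/kg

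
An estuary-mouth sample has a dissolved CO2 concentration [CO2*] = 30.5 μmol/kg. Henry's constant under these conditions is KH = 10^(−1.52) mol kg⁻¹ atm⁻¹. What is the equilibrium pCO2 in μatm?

KH = 10^(−1.52) = 3.020×10^-2 mol kg⁻¹ atm⁻¹
pCO2 = [CO2*]/KH = 30.5×10^-6 / 3.020×10^-2 = 1.01×10^-3 atm = 1010 μatm

pCO2 = 1010 μatm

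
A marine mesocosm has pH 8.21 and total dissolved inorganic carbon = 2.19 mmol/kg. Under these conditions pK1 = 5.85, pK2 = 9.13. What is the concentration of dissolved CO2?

[CO2*] = 8.50 μmol/kg

α₀ = 1 / (1 + K1/[H⁺] + K1K2/[H⁺]²) = 1 / (1 + 10^+2.36 + 10^+1.44)
   = 1 / (1 + 229.09 + 27.542) = 1/257.63 = 0.003882
[CO2*] = α₀ × DIC = 0.003882 × 2.19 = 0.00850 mmol/kg = 8.50 μmol/kg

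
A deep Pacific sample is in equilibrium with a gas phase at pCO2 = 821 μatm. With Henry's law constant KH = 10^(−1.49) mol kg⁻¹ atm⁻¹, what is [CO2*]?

[CO2*] = 26.6 μmol/kg

KH = 10^(−1.49) = 3.236×10^-2 mol kg⁻¹ atm⁻¹
[CO2*] = KH · pCO2 = 3.236×10^-2 × 821×10^-6 atm = 2.66×10^-5 mol/kg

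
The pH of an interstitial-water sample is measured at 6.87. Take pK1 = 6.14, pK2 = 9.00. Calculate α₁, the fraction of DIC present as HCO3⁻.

α₁ = 1 / (1 + [H⁺]/K1 + K2/[H⁺]) = 1 / (1 + 10^-0.73 + 10^-2.13)
   = 1 / (1 + 0.18621 + 0.0074131) = 1/1.1936 = 0.8378

α₁ = 0.838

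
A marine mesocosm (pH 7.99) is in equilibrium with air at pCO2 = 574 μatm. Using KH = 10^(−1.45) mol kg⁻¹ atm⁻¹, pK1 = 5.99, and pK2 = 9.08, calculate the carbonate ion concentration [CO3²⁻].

[CO3²⁻] = 0.166 mmol/kg

[CO2*] = KH · pCO2 = 10^(−1.45) × 574×10^-6 = 2.037×10^-5 mol/kg
α₀ = 1/(1 + K1/[H⁺] + K1K2/[H⁺]²) = 1/(1 + 10^+2.00 + 10^+0.91) = 0.009164
DIC = [CO2*]/α₀ = 2.037×10^-5 / 0.009164 = 2.223 mmol/kg
[CO3²⁻] = α₂·DIC; α₂ = 0.07448, so [CO3²⁻] = 0.07448 × 2.223 = 0.166 mmol/kg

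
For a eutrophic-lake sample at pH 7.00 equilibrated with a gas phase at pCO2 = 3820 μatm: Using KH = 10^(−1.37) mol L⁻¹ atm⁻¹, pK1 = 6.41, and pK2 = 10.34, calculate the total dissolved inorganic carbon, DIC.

[CO2*] = KH · pCO2 = 10^(−1.37) × 3820×10^-6 = 1.630×10^-4 mol/L
α₀ = 1/(1 + K1/[H⁺] + K1K2/[H⁺]²) = 1/(1 + 10^+0.59 + 10^-2.75) = 0.2044
DIC = [CO2*]/α₀ = 1.630×10^-4 / 0.2044 = 0.797 mmol/L

DIC = 0.797 mmol/L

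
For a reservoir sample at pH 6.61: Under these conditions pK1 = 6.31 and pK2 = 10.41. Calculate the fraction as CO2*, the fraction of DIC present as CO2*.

α₀ = 1 / (1 + K1/[H⁺] + K1K2/[H⁺]²) = 1 / (1 + 10^+0.30 + 10^-3.50)
   = 1 / (1 + 1.9953 + 0.00031623) = 1/2.9956 = 0.3338

α₀ = 0.334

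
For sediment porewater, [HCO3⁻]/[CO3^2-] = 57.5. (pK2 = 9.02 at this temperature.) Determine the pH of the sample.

pH = 7.26

From K2 = [H⁺][CO3^2-]/[HCO3⁻]:  pH = pK2 − log₁₀([HCO3⁻]/[CO3^2-])
log₁₀(57.5) = +1.760
pH = 9.02 − (+1.760) = 7.26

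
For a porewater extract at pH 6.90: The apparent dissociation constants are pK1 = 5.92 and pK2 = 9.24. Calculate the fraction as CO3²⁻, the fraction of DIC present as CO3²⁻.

α₂ = 0.00412

α₂ = 1 / (1 + [H⁺]/K2 + [H⁺]²/(K1K2)) = 1 / (1 + 10^+2.34 + 10^+1.36)
   = 1 / (1 + 218.78 + 22.909) = 1/242.68 = 0.004121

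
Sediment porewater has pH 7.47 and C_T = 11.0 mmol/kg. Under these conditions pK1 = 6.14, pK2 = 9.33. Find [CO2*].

[CO2*] = 0.485 mmol/kg

α₀ = 1 / (1 + K1/[H⁺] + K1K2/[H⁺]²) = 1 / (1 + 10^+1.33 + 10^-0.53)
   = 1 / (1 + 21.380 + 0.29512) = 1/22.675 = 0.04410
[CO2*] = α₀ × DIC = 0.04410 × 11.0 = 0.485 mmol/kg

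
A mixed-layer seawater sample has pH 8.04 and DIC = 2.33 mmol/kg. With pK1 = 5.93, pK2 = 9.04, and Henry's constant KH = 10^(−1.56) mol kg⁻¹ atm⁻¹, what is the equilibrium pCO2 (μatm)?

α₀ = 1 / (1 + K1/[H⁺] + K1K2/[H⁺]²) = 1 / (1 + 10^+2.11 + 10^+1.11)
   = 1 / (1 + 128.82 + 12.882) = 1/142.71 = 0.007007
[CO2*] = α₀ × DIC = 0.007007 × 2.33 = 0.01633 mmol/kg = 16.33 μmol/kg
pCO2 = [CO2*]/KH = 1.633×10^-5 / 2.754×10^-2 = 593 μatm

pCO2 = 593 μatm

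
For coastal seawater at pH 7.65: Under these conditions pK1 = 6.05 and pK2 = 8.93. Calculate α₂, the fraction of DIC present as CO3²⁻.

α₂ = 1 / (1 + [H⁺]/K2 + [H⁺]²/(K1K2)) = 1 / (1 + 10^+1.28 + 10^-0.32)
   = 1 / (1 + 19.055 + 0.47863) = 1/20.533 = 0.04870

α₂ = 0.0487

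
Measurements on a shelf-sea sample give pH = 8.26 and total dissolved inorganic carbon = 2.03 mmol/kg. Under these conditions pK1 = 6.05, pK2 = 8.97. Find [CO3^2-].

[CO3²⁻] = 0.330 mmol/kg

α₂ = 1 / (1 + [H⁺]/K2 + [H⁺]²/(K1K2)) = 1 / (1 + 10^+0.71 + 10^-1.50)
   = 1 / (1 + 5.1286 + 0.031623) = 1/6.1602 = 0.1623
[CO3²⁻] = α₂ × DIC = 0.1623 × 2.03 = 0.330 mmol/kg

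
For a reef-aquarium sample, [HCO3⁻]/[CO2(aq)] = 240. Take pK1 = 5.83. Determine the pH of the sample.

From K1 = [H⁺][HCO3⁻]/[CO2(aq)]:  pH = pK1 + log₁₀([HCO3⁻]/[CO2(aq)])
log₁₀(240) = +2.380
pH = 5.83 + (+2.380) = 8.21

pH = 8.21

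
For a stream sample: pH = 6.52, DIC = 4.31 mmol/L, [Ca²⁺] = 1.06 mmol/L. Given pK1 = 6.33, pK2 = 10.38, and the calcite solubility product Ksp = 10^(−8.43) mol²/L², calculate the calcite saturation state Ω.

α₂ = 1 / (1 + [H⁺]/K2 + [H⁺]²/(K1K2)) = 1 / (1 + 10^+3.86 + 10^+3.67)
   = 1 / (1 + 7244.4 + 4677.4) = 1/1.1923×10^4 = 8.387×10^-5
[CO3²⁻] = α₂ × DIC = 8.387×10^-5 × 4.31 = 0.0003615 mmol/L = 0.3615 μmol/L
Ksp = 10^(−8.43) = 3.715×10^-9
Ω = [Ca²⁺][CO3²⁻]/Ksp = (1.06×10^-3)(3.615×10^-7) / 3.715×10^-9 = 0.103

Ω = 0.103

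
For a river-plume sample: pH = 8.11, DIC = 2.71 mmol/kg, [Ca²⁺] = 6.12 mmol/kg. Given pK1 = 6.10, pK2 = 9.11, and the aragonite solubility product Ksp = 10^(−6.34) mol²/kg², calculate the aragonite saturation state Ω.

α₂ = 1 / (1 + [H⁺]/K2 + [H⁺]²/(K1K2)) = 1 / (1 + 10^+1.00 + 10^-1.01)
   = 1 / (1 + 10.000 + 0.097724) = 1/11.098 = 0.09011
[CO3²⁻] = α₂ × DIC = 0.09011 × 2.71 = 0.2442 mmol/kg
Ksp = 10^(−6.34) = 4.571×10^-7
Ω = [Ca²⁺][CO3²⁻]/Ksp = (6.12×10^-3)(2.442×10^-4) / 4.571×10^-7 = 3.27

Ω = 3.27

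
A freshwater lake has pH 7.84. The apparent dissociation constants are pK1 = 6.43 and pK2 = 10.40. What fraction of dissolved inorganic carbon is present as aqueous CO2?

α₀ = 1 / (1 + K1/[H⁺] + K1K2/[H⁺]²) = 1 / (1 + 10^+1.41 + 10^-1.15)
   = 1 / (1 + 25.704 + 0.070795) = 1/26.775 = 0.03735

α₀ = 0.0373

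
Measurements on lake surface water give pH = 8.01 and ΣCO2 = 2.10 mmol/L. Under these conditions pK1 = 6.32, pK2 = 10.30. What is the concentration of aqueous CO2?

[CO2*] = 0.0418 mmol/L

α₀ = 1 / (1 + K1/[H⁺] + K1K2/[H⁺]²) = 1 / (1 + 10^+1.69 + 10^-0.60)
   = 1 / (1 + 48.978 + 0.25119) = 1/50.229 = 0.01991
[CO2*] = α₀ × DIC = 0.01991 × 2.10 = 0.0418 mmol/L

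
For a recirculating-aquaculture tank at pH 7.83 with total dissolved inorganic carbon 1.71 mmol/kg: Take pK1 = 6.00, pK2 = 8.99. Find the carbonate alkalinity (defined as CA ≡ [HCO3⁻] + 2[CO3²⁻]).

CA = 1.80 mmol/kg

CA = [HCO3⁻] + 2[CO3²⁻] = (α₁ + 2α₂)·DIC
At pH 7.83: [H⁺]/K1 = 10^-1.83 = 0.014791, K2/[H⁺] = 10^-1.16 = 0.069183
α₁ = 1/(1 + 0.014791 + 0.069183) = 1/1.0840 = 0.9225; α₂ = α₁·K2/[H⁺] = 0.06382
α₁ + 2α₂ = 1.0502
CA = 1.0502 × 1.71 = 1.80 mmol/kg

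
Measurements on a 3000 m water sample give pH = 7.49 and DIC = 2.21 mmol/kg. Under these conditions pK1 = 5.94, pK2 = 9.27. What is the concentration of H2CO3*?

[CO2*] = 0.0596 mmol/kg

α₀ = 1 / (1 + K1/[H⁺] + K1K2/[H⁺]²) = 1 / (1 + 10^+1.55 + 10^-0.23)
   = 1 / (1 + 35.481 + 0.58884) = 1/37.070 = 0.02698
[CO2*] = α₀ × DIC = 0.02698 × 2.21 = 0.0596 mmol/kg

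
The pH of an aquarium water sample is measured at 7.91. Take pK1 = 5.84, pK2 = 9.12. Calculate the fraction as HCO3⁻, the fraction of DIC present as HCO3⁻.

α₁ = 0.934

α₁ = 1 / (1 + [H⁺]/K1 + K2/[H⁺]) = 1 / (1 + 10^-2.07 + 10^-1.21)
   = 1 / (1 + 0.0085114 + 0.061660) = 1/1.0702 = 0.9344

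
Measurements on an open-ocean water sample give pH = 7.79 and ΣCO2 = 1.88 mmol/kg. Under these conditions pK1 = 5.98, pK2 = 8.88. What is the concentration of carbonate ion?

[CO3²⁻] = 0.139 mmol/kg

α₂ = 1 / (1 + [H⁺]/K2 + [H⁺]²/(K1K2)) = 1 / (1 + 10^+1.09 + 10^-0.72)
   = 1 / (1 + 12.303 + 0.19055) = 1/13.493 = 0.07411
[CO3²⁻] = α₂ × DIC = 0.07411 × 1.88 = 0.139 mmol/kg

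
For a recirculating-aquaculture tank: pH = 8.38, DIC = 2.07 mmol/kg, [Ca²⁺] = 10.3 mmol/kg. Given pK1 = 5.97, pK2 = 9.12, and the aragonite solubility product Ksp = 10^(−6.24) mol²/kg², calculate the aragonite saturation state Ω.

α₂ = 1 / (1 + [H⁺]/K2 + [H⁺]²/(K1K2)) = 1 / (1 + 10^+0.74 + 10^-1.67)
   = 1 / (1 + 5.4954 + 0.021380) = 1/6.5168 = 0.1534
[CO3²⁻] = α₂ × DIC = 0.1534 × 2.07 = 0.3176 mmol/kg
Ksp = 10^(−6.24) = 5.754×10^-7
Ω = [Ca²⁺][CO3²⁻]/Ksp = (10.3×10^-3)(3.176×10^-4) / 5.754×10^-7 = 5.69

Ω = 5.69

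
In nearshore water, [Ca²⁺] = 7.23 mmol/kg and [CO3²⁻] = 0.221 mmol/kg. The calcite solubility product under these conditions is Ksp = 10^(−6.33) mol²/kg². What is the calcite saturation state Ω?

Ω = 3.42

Ksp = 10^(−6.33) = 4.677×10^-7
Ω = [Ca²⁺][CO3²⁻]/Ksp = (7.23×10^-3)(0.221×10^-3) / 4.677×10^-7 = 3.42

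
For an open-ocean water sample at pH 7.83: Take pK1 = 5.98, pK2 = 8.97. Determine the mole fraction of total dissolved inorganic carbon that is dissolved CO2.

α₀ = 1 / (1 + K1/[H⁺] + K1K2/[H⁺]²) = 1 / (1 + 10^+1.85 + 10^+0.71)
   = 1 / (1 + 70.795 + 5.1286) = 1/76.923 = 0.01300

α₀ = 0.0130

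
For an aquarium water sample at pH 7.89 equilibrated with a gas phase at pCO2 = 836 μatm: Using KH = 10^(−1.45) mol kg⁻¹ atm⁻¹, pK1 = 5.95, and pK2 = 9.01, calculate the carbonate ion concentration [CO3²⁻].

[CO2*] = KH · pCO2 = 10^(−1.45) × 836×10^-6 = 2.966×10^-5 mol/kg
α₀ = 1/(1 + K1/[H⁺] + K1K2/[H⁺]²) = 1/(1 + 10^+1.94 + 10^+0.82) = 0.01056
DIC = [CO2*]/α₀ = 2.966×10^-5 / 0.01056 = 2.809 mmol/kg
[CO3²⁻] = α₂·DIC; α₂ = 0.06976, so [CO3²⁻] = 0.06976 × 2.809 = 0.196 mmol/kg

[CO3²⁻] = 0.196 mmol/kg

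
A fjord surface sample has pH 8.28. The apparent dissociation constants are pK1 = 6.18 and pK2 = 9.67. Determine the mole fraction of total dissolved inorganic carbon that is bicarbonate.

α₁ = 1 / (1 + [H⁺]/K1 + K2/[H⁺]) = 1 / (1 + 10^-2.10 + 10^-1.39)
   = 1 / (1 + 0.0079433 + 0.040738) = 1/1.0487 = 0.9536

α₁ = 0.954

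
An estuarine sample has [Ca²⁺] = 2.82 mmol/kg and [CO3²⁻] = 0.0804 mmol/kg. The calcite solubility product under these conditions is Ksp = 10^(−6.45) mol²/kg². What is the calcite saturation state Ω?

Ksp = 10^(−6.45) = 3.548×10^-7
Ω = [Ca²⁺][CO3²⁻]/Ksp = (2.82×10^-3)(0.0804×10^-3) / 3.548×10^-7 = 0.639

Ω = 0.639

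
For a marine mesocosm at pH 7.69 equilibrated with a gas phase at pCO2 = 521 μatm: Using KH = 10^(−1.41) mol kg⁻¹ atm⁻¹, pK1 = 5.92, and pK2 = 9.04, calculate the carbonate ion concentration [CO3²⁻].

[CO3²⁻] = 0.0533 mmol/kg

[CO2*] = KH · pCO2 = 10^(−1.41) × 521×10^-6 = 2.027×10^-5 mol/kg
α₀ = 1/(1 + K1/[H⁺] + K1K2/[H⁺]²) = 1/(1 + 10^+1.77 + 10^+0.42) = 0.01600
DIC = [CO2*]/α₀ = 2.027×10^-5 / 0.01600 = 1.267 mmol/kg
[CO3²⁻] = α₂·DIC; α₂ = 0.04207, so [CO3²⁻] = 0.04207 × 1.267 = 0.0533 mmol/kg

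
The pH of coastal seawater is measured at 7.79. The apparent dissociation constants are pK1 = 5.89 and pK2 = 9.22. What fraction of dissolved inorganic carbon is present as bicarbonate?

α₁ = 0.953

α₁ = 1 / (1 + [H⁺]/K1 + K2/[H⁺]) = 1 / (1 + 10^-1.90 + 10^-1.43)
   = 1 / (1 + 0.012589 + 0.037154) = 1/1.0497 = 0.9526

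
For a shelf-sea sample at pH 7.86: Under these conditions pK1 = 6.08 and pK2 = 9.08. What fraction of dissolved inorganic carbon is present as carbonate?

α₂ = 1 / (1 + [H⁺]/K2 + [H⁺]²/(K1K2)) = 1 / (1 + 10^+1.22 + 10^-0.56)
   = 1 / (1 + 16.596 + 0.27542) = 1/17.871 = 0.05596

α₂ = 0.0560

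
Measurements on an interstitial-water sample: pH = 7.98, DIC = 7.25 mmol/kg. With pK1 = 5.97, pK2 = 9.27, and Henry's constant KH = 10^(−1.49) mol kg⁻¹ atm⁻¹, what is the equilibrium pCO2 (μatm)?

α₀ = 1 / (1 + K1/[H⁺] + K1K2/[H⁺]²) = 1 / (1 + 10^+2.01 + 10^+0.72)
   = 1 / (1 + 102.33 + 5.2481) = 1/108.58 = 0.009210
[CO2*] = α₀ × DIC = 0.009210 × 7.25 = 0.06677 mmol/kg
pCO2 = [CO2*]/KH = 6.677×10^-5 / 3.236×10^-2 = 2060 μatm

pCO2 = 2060 μatm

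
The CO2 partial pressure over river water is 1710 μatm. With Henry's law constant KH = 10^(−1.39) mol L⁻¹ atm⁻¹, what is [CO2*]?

KH = 10^(−1.39) = 4.074×10^-2 mol L⁻¹ atm⁻¹
[CO2*] = KH · pCO2 = 4.074×10^-2 × 1710×10^-6 atm = 6.97×10^-5 mol/L

[CO2*] = 69.7 μmol/L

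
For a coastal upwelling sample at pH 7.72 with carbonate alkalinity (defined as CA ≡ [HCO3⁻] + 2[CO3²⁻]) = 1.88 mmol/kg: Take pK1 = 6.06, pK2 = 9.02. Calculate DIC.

DIC = 1.83 mmol/kg

CA = [HCO3⁻] + 2[CO3²⁻] = (α₁ + 2α₂)·DIC
At pH 7.72: [H⁺]/K1 = 10^-1.66 = 0.021878, K2/[H⁺] = 10^-1.30 = 0.050119
α₁ = 1/(1 + 0.021878 + 0.050119) = 1/1.0720 = 0.9328; α₂ = α₁·K2/[H⁺] = 0.04675
α₁ + 2α₂ = 1.0263
DIC = CA / (α₁ + 2α₂) = 1.88 / 1.0263 = 1.83 mmol/kg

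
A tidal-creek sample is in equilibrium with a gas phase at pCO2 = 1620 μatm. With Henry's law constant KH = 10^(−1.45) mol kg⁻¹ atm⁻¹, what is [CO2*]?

KH = 10^(−1.45) = 3.548×10^-2 mol kg⁻¹ atm⁻¹
[CO2*] = KH · pCO2 = 3.548×10^-2 × 1620×10^-6 atm = 5.75×10^-5 mol/kg

[CO2*] = 57.5 μmol/kg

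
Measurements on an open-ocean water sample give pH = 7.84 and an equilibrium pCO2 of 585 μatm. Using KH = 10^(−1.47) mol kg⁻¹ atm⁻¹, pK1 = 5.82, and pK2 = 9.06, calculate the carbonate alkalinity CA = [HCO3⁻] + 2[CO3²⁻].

[CO2*] = KH · pCO2 = 10^(−1.47) × 585×10^-6 = 1.982×10^-5 mol/kg
α₀ = 1/(1 + K1/[H⁺] + K1K2/[H⁺]²) = 1/(1 + 10^+2.02 + 10^+0.80) = 0.008927
DIC = [CO2*]/α₀ = 1.982×10^-5 / 0.008927 = 2.221 mmol/kg
CA = (α₁ + 2α₂)·DIC = (0.9347 + 2×0.05632) × 2.221 = 2.33 mmol/kg

CA = 2.33 mmol/kg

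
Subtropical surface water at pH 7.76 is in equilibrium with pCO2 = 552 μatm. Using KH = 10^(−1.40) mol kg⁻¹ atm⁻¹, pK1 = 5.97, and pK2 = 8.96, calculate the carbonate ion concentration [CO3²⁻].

[CO3²⁻] = 0.0855 mmol/kg

[CO2*] = KH · pCO2 = 10^(−1.40) × 552×10^-6 = 2.198×10^-5 mol/kg
α₀ = 1/(1 + K1/[H⁺] + K1K2/[H⁺]²) = 1/(1 + 10^+1.79 + 10^+0.59) = 0.01503
DIC = [CO2*]/α₀ = 2.198×10^-5 / 0.01503 = 1.462 mmol/kg
[CO3²⁻] = α₂·DIC; α₂ = 0.05846, so [CO3²⁻] = 0.05846 × 1.462 = 0.0855 mmol/kg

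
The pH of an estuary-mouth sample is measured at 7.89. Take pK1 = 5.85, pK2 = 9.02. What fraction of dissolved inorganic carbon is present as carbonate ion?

α₂ = 0.0684

α₂ = 1 / (1 + [H⁺]/K2 + [H⁺]²/(K1K2)) = 1 / (1 + 10^+1.13 + 10^-0.91)
   = 1 / (1 + 13.490 + 0.12303) = 1/14.613 = 0.06843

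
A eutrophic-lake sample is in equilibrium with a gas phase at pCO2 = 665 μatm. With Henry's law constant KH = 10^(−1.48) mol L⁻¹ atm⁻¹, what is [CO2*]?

KH = 10^(−1.48) = 3.311×10^-2 mol L⁻¹ atm⁻¹
[CO2*] = KH · pCO2 = 3.311×10^-2 × 665×10^-6 atm = 2.20×10^-5 mol/L

[CO2*] = 22.0 μmol/L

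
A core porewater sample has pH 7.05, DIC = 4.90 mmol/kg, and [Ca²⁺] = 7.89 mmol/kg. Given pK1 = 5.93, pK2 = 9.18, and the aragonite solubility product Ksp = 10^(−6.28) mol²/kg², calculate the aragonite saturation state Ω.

α₂ = 1 / (1 + [H⁺]/K2 + [H⁺]²/(K1K2)) = 1 / (1 + 10^+2.13 + 10^+1.01)
   = 1 / (1 + 134.90 + 10.233) = 1/146.13 = 0.006843
[CO3²⁻] = α₂ × DIC = 0.006843 × 4.90 = 0.03353 mmol/kg
Ksp = 10^(−6.28) = 5.248×10^-7
Ω = [Ca²⁺][CO3²⁻]/Ksp = (7.89×10^-3)(3.353×10^-5) / 5.248×10^-7 = 0.504

Ω = 0.504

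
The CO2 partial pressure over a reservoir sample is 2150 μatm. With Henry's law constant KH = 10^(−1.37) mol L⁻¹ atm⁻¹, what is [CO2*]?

[CO2*] = 91.7 μmol/L

KH = 10^(−1.37) = 4.266×10^-2 mol L⁻¹ atm⁻¹
[CO2*] = KH · pCO2 = 4.266×10^-2 × 2150×10^-6 atm = 9.17×10^-5 mol/L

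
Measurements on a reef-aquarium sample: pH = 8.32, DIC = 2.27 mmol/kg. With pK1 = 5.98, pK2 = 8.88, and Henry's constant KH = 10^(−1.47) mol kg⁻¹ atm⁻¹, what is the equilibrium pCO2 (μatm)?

pCO2 = 239 μatm

α₀ = 1 / (1 + K1/[H⁺] + K1K2/[H⁺]²) = 1 / (1 + 10^+2.34 + 10^+1.78)
   = 1 / (1 + 218.78 + 60.256) = 1/280.03 = 0.003571
[CO2*] = α₀ × DIC = 0.003571 × 2.27 = 0.008106 mmol/kg = 8.106 μmol/kg
pCO2 = [CO2*]/KH = 8.106×10^-6 / 3.388×10^-2 = 239 μatm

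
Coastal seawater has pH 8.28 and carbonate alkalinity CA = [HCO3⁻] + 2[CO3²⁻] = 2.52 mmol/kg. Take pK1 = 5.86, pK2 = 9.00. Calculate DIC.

DIC = 2.18 mmol/kg

CA = [HCO3⁻] + 2[CO3²⁻] = (α₁ + 2α₂)·DIC
At pH 8.28: [H⁺]/K1 = 10^-2.42 = 0.0038019, K2/[H⁺] = 10^-0.72 = 0.19055
α₁ = 1/(1 + 0.0038019 + 0.19055) = 1/1.1943 = 0.8373; α₂ = α₁·K2/[H⁺] = 0.1595
α₁ + 2α₂ = 1.1564
DIC = CA / (α₁ + 2α₂) = 2.52 / 1.1564 = 2.18 mmol/kg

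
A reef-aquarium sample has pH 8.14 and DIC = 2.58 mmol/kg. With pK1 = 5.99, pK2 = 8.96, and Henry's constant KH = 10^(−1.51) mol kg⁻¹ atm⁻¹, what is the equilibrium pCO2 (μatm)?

pCO2 = 510 μatm

α₀ = 1 / (1 + K1/[H⁺] + K1K2/[H⁺]²) = 1 / (1 + 10^+2.15 + 10^+1.33)
   = 1 / (1 + 141.25 + 21.380) = 1/163.63 = 0.006111
[CO2*] = α₀ × DIC = 0.006111 × 2.58 = 0.01577 mmol/kg = 15.77 μmol/kg
pCO2 = [CO2*]/KH = 1.577×10^-5 / 3.090×10^-2 = 510 μatm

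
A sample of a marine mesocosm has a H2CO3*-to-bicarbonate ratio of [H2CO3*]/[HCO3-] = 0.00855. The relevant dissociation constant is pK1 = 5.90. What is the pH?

From K1 = [H⁺][HCO3-]/[H2CO3*]:  pH = pK1 − log₁₀([H2CO3*]/[HCO3-])
log₁₀(0.00855) = -2.068
pH = 5.90 − (-2.068) = 7.97

pH = 7.97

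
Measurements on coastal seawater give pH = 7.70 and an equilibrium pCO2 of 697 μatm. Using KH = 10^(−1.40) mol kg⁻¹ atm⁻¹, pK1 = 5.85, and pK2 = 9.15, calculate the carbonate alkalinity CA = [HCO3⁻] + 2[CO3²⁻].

CA = 2.10 mmol/kg

[CO2*] = KH · pCO2 = 10^(−1.40) × 697×10^-6 = 2.775×10^-5 mol/kg
α₀ = 1/(1 + K1/[H⁺] + K1K2/[H⁺]²) = 1/(1 + 10^+1.85 + 10^+0.40) = 0.01346
DIC = [CO2*]/α₀ = 2.775×10^-5 / 0.01346 = 2.062 mmol/kg
CA = (α₁ + 2α₂)·DIC = (0.9527 + 2×0.03380) × 2.062 = 2.10 mmol/kg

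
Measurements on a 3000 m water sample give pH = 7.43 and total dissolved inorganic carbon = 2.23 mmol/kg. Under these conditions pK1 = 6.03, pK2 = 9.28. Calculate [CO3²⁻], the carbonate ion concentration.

α₂ = 1 / (1 + [H⁺]/K2 + [H⁺]²/(K1K2)) = 1 / (1 + 10^+1.85 + 10^+0.45)
   = 1 / (1 + 70.795 + 2.8184) = 1/74.613 = 0.01340
[CO3²⁻] = α₂ × DIC = 0.01340 × 2.23 = 0.0299 mmol/kg

[CO3²⁻] = 0.0299 mmol/kg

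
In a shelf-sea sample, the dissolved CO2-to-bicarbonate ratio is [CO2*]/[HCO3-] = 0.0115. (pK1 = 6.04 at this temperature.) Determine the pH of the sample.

From K1 = [H⁺][HCO3-]/[CO2*]:  pH = pK1 − log₁₀([CO2*]/[HCO3-])
log₁₀(0.0115) = -1.939
pH = 6.04 − (-1.939) = 7.98

pH = 7.98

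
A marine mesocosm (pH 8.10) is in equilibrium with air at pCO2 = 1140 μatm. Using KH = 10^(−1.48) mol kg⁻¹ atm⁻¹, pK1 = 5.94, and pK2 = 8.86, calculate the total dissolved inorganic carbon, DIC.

DIC = 6.44 mmol/kg

[CO2*] = KH · pCO2 = 10^(−1.48) × 1140×10^-6 = 3.775×10^-5 mol/kg
α₀ = 1/(1 + K1/[H⁺] + K1K2/[H⁺]²) = 1/(1 + 10^+2.16 + 10^+1.40) = 0.005860
DIC = [CO2*]/α₀ = 3.775×10^-5 / 0.005860 = 6.44 mmol/kg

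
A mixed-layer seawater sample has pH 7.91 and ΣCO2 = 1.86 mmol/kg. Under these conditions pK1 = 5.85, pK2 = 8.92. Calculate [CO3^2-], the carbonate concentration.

[CO3²⁻] = 0.164 mmol/kg

α₂ = 1 / (1 + [H⁺]/K2 + [H⁺]²/(K1K2)) = 1 / (1 + 10^+1.01 + 10^-1.05)
   = 1 / (1 + 10.233 + 0.089125) = 1/11.322 = 0.08832
[CO3²⁻] = α₂ × DIC = 0.08832 × 1.86 = 0.164 mmol/kg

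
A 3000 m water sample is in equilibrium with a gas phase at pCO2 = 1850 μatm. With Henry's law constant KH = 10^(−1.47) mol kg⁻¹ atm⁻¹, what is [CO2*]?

[CO2*] = 62.7 μmol/kg

KH = 10^(−1.47) = 3.388×10^-2 mol kg⁻¹ atm⁻¹
[CO2*] = KH · pCO2 = 3.388×10^-2 × 1850×10^-6 atm = 6.27×10^-5 mol/kg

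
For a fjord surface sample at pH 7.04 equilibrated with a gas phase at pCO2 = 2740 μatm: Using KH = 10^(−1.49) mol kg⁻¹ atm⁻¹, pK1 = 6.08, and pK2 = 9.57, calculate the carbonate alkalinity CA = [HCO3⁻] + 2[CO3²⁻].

[CO2*] = KH · pCO2 = 10^(−1.49) × 2740×10^-6 = 8.866×10^-5 mol/kg
α₀ = 1/(1 + K1/[H⁺] + K1K2/[H⁺]²) = 1/(1 + 10^+0.96 + 10^-1.57) = 0.09855
DIC = [CO2*]/α₀ = 8.866×10^-5 / 0.09855 = 0.8997 mmol/kg
CA = (α₁ + 2α₂)·DIC = (0.8988 + 2×0.002653) × 0.8997 = 0.813 mmol/kg

CA = 0.813 mmol/kg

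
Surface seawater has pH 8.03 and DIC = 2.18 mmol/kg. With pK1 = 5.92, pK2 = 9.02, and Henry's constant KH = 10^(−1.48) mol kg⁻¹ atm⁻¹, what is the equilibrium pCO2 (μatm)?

pCO2 = 460 μatm

α₀ = 1 / (1 + K1/[H⁺] + K1K2/[H⁺]²) = 1 / (1 + 10^+2.11 + 10^+1.12)
   = 1 / (1 + 128.82 + 13.183) = 1/143.01 = 0.006993
[CO2*] = α₀ × DIC = 0.006993 × 2.18 = 0.01524 mmol/kg = 15.24 μmol/kg
pCO2 = [CO2*]/KH = 1.524×10^-5 / 3.311×10^-2 = 460 μatm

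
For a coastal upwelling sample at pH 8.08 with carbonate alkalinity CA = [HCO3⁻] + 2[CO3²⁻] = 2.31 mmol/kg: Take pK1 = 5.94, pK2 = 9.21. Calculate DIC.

DIC = 2.18 mmol/kg

CA = [HCO3⁻] + 2[CO3²⁻] = (α₁ + 2α₂)·DIC
At pH 8.08: [H⁺]/K1 = 10^-2.14 = 0.0072444, K2/[H⁺] = 10^-1.13 = 0.074131
α₁ = 1/(1 + 0.0072444 + 0.074131) = 1/1.0814 = 0.9247; α₂ = α₁·K2/[H⁺] = 0.06855
α₁ + 2α₂ = 1.0619
DIC = CA / (α₁ + 2α₂) = 2.31 / 1.0619 = 2.18 mmol/kg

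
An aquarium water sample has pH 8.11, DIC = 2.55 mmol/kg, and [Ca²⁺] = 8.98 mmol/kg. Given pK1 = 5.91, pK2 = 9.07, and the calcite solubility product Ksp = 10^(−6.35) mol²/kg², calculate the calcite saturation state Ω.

Ω = 5.04

α₂ = 1 / (1 + [H⁺]/K2 + [H⁺]²/(K1K2)) = 1 / (1 + 10^+0.96 + 10^-1.24)
   = 1 / (1 + 9.1201 + 0.057544) = 1/10.178 = 0.09825
[CO3²⁻] = α₂ × DIC = 0.09825 × 2.55 = 0.2505 mmol/kg
Ksp = 10^(−6.35) = 4.467×10^-7
Ω = [Ca²⁺][CO3²⁻]/Ksp = (8.98×10^-3)(2.505×10^-4) / 4.467×10^-7 = 5.04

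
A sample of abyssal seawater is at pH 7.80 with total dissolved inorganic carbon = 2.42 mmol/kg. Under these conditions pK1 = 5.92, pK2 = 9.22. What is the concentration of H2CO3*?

α₀ = 1 / (1 + K1/[H⁺] + K1K2/[H⁺]²) = 1 / (1 + 10^+1.88 + 10^+0.46)
   = 1 / (1 + 75.858 + 2.8840) = 1/79.742 = 0.01254
[CO2*] = α₀ × DIC = 0.01254 × 2.42 = 0.0303 mmol/kg

[CO2*] = 0.0303 mmol/kg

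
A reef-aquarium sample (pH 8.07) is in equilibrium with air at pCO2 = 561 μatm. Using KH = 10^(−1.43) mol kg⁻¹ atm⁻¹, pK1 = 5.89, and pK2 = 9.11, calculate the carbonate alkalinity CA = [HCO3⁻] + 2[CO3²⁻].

[CO2*] = KH · pCO2 = 10^(−1.43) × 561×10^-6 = 2.084×10^-5 mol/kg
α₀ = 1/(1 + K1/[H⁺] + K1K2/[H⁺]²) = 1/(1 + 10^+2.18 + 10^+1.14) = 0.006018
DIC = [CO2*]/α₀ = 2.084×10^-5 / 0.006018 = 3.463 mmol/kg
CA = (α₁ + 2α₂)·DIC = (0.9109 + 2×0.08308) × 3.463 = 3.73 mmol/kg

CA = 3.73 mmol/kg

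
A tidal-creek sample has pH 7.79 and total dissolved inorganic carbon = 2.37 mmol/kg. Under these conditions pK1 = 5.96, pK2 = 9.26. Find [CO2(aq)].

[CO2*] = 0.0334 mmol/kg

α₀ = 1 / (1 + K1/[H⁺] + K1K2/[H⁺]²) = 1 / (1 + 10^+1.83 + 10^+0.36)
   = 1 / (1 + 67.608 + 2.2909) = 1/70.899 = 0.01410
[CO2*] = α₀ × DIC = 0.01410 × 2.37 = 0.0334 mmol/kg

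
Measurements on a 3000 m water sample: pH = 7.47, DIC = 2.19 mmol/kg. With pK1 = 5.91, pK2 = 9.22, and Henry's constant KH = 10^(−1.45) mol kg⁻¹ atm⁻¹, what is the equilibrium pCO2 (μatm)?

α₀ = 1 / (1 + K1/[H⁺] + K1K2/[H⁺]²) = 1 / (1 + 10^+1.56 + 10^-0.19)
   = 1 / (1 + 36.308 + 0.64565) = 1/37.953 = 0.02635
[CO2*] = α₀ × DIC = 0.02635 × 2.19 = 0.05770 mmol/kg
pCO2 = [CO2*]/KH = 5.770×10^-5 / 3.548×10^-2 = 1630 μatm

pCO2 = 1630 μatm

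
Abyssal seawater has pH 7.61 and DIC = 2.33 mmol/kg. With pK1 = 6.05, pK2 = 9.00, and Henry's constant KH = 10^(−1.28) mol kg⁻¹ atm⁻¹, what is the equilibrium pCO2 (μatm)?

pCO2 = 1140 μatm

α₀ = 1 / (1 + K1/[H⁺] + K1K2/[H⁺]²) = 1 / (1 + 10^+1.56 + 10^+0.17)
   = 1 / (1 + 36.308 + 1.4791) = 1/38.787 = 0.02578
[CO2*] = α₀ × DIC = 0.02578 × 2.33 = 0.06007 mmol/kg
pCO2 = [CO2*]/KH = 6.007×10^-5 / 5.248×10^-2 = 1140 μatm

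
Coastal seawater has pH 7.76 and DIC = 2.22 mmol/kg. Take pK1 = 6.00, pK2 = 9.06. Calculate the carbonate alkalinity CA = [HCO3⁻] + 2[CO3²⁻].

CA = [HCO3⁻] + 2[CO3²⁻] = (α₁ + 2α₂)·DIC
At pH 7.76: [H⁺]/K1 = 10^-1.76 = 0.017378, K2/[H⁺] = 10^-1.30 = 0.050119
α₁ = 1/(1 + 0.017378 + 0.050119) = 1/1.0675 = 0.9368; α₂ = α₁·K2/[H⁺] = 0.04695
α₁ + 2α₂ = 1.0307
CA = 1.0307 × 2.22 = 2.29 mmol/kg

CA = 2.29 mmol/kg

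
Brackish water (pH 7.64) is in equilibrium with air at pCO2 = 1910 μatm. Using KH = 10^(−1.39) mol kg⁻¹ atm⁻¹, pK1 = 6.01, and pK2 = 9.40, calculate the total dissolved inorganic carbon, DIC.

[CO2*] = KH · pCO2 = 10^(−1.39) × 1910×10^-6 = 7.781×10^-5 mol/kg
α₀ = 1/(1 + K1/[H⁺] + K1K2/[H⁺]²) = 1/(1 + 10^+1.63 + 10^-0.13) = 0.02252
DIC = [CO2*]/α₀ = 7.781×10^-5 / 0.02252 = 3.45 mmol/kg

DIC = 3.45 mmol/kg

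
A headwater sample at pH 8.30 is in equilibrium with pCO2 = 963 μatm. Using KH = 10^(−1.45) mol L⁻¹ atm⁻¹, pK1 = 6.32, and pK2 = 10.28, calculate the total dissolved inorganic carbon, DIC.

[CO2*] = KH · pCO2 = 10^(−1.45) × 963×10^-6 = 3.417×10^-5 mol/L
α₀ = 1/(1 + K1/[H⁺] + K1K2/[H⁺]²) = 1/(1 + 10^+1.98 + 10^+0.00) = 0.01026
DIC = [CO2*]/α₀ = 3.417×10^-5 / 0.01026 = 3.33 mmol/L

DIC = 3.33 mmol/L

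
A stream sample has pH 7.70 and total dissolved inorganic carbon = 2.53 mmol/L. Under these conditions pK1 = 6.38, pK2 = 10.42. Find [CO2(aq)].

α₀ = 1 / (1 + K1/[H⁺] + K1K2/[H⁺]²) = 1 / (1 + 10^+1.32 + 10^-1.40)
   = 1 / (1 + 20.893 + 0.039811) = 1/21.933 = 0.04559
[CO2*] = α₀ × DIC = 0.04559 × 2.53 = 0.115 mmol/L

[CO2*] = 0.115 mmol/L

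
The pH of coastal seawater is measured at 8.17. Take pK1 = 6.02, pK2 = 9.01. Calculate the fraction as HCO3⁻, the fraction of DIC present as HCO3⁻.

α₁ = 1 / (1 + [H⁺]/K1 + K2/[H⁺]) = 1 / (1 + 10^-2.15 + 10^-0.84)
   = 1 / (1 + 0.0070795 + 0.14454) = 1/1.1516 = 0.8683

α₁ = 0.868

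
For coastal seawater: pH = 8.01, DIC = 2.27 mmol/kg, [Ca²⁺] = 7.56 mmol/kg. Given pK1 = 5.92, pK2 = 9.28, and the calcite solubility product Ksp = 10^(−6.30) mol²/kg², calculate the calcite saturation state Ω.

α₂ = 1 / (1 + [H⁺]/K2 + [H⁺]²/(K1K2)) = 1 / (1 + 10^+1.27 + 10^-0.82)
   = 1 / (1 + 18.621 + 0.15136) = 1/19.772 = 0.05058
[CO3²⁻] = α₂ × DIC = 0.05058 × 2.27 = 0.1148 mmol/kg
Ksp = 10^(−6.30) = 5.012×10^-7
Ω = [Ca²⁺][CO3²⁻]/Ksp = (7.56×10^-3)(1.148×10^-4) / 5.012×10^-7 = 1.73

Ω = 1.73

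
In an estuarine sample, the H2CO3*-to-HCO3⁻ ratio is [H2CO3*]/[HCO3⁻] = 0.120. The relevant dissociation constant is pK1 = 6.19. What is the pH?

pH = 7.11

From K1 = [H⁺][HCO3⁻]/[H2CO3*]:  pH = pK1 − log₁₀([H2CO3*]/[HCO3⁻])
log₁₀(0.120) = -0.921
pH = 6.19 − (-0.921) = 7.11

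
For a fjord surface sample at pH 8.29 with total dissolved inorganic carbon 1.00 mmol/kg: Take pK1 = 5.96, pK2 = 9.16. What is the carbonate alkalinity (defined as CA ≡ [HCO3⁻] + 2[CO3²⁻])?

CA = [HCO3⁻] + 2[CO3²⁻] = (α₁ + 2α₂)·DIC
At pH 8.29: [H⁺]/K1 = 10^-2.33 = 0.0046774, K2/[H⁺] = 10^-0.87 = 0.13490
α₁ = 1/(1 + 0.0046774 + 0.13490) = 1/1.1396 = 0.8775; α₂ = α₁·K2/[H⁺] = 0.1184
α₁ + 2α₂ = 1.1143
CA = 1.1143 × 1.00 = 1.11 mmol/kg

CA = 1.11 mmol/kg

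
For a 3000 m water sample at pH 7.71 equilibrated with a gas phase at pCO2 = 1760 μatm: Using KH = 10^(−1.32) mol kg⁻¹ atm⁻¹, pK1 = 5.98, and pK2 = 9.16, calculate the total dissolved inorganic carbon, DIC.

[CO2*] = KH · pCO2 = 10^(−1.32) × 1760×10^-6 = 8.424×10^-5 mol/kg
α₀ = 1/(1 + K1/[H⁺] + K1K2/[H⁺]²) = 1/(1 + 10^+1.73 + 10^+0.28) = 0.01767
DIC = [CO2*]/α₀ = 8.424×10^-5 / 0.01767 = 4.77 mmol/kg

DIC = 4.77 mmol/kg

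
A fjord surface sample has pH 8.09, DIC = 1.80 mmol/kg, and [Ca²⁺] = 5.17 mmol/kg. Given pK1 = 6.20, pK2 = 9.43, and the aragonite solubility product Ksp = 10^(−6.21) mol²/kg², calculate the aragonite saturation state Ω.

α₂ = 1 / (1 + [H⁺]/K2 + [H⁺]²/(K1K2)) = 1 / (1 + 10^+1.34 + 10^-0.55)
   = 1 / (1 + 21.878 + 0.28184) = 1/23.159 = 0.04318
[CO3²⁻] = α₂ × DIC = 0.04318 × 1.80 = 0.07772 mmol/kg
Ksp = 10^(−6.21) = 6.166×10^-7
Ω = [Ca²⁺][CO3²⁻]/Ksp = (5.17×10^-3)(7.772×10^-5) / 6.166×10^-7 = 0.652

Ω = 0.652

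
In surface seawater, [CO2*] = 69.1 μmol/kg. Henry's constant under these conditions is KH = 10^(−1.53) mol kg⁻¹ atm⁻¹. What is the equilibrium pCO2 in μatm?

pCO2 = 2340 μatm

KH = 10^(−1.53) = 2.951×10^-2 mol kg⁻¹ atm⁻¹
pCO2 = [CO2*]/KH = 69.1×10^-6 / 2.951×10^-2 = 2.34×10^-3 atm = 2340 μatm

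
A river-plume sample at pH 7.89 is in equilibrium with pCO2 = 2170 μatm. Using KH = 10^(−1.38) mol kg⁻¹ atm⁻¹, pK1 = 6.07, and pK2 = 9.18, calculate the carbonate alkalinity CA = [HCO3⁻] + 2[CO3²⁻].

CA = 6.59 mmol/kg

[CO2*] = KH · pCO2 = 10^(−1.38) × 2170×10^-6 = 9.046×10^-5 mol/kg
α₀ = 1/(1 + K1/[H⁺] + K1K2/[H⁺]²) = 1/(1 + 10^+1.82 + 10^+0.53) = 0.01419
DIC = [CO2*]/α₀ = 9.046×10^-5 / 0.01419 = 6.374 mmol/kg
CA = (α₁ + 2α₂)·DIC = (0.9377 + 2×0.04809) × 6.374 = 6.59 mmol/kg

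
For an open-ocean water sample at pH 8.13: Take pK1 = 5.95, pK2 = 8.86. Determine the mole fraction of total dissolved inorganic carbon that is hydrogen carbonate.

α₁ = 0.838

α₁ = 1 / (1 + [H⁺]/K1 + K2/[H⁺]) = 1 / (1 + 10^-2.18 + 10^-0.73)
   = 1 / (1 + 0.0066069 + 0.18621) = 1/1.1928 = 0.8384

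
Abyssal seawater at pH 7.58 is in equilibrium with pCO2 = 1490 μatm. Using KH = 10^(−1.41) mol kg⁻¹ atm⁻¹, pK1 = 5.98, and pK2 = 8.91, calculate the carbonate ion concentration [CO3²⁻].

[CO2*] = KH · pCO2 = 10^(−1.41) × 1490×10^-6 = 5.797×10^-5 mol/kg
α₀ = 1/(1 + K1/[H⁺] + K1K2/[H⁺]²) = 1/(1 + 10^+1.60 + 10^+0.27) = 0.02343
DIC = [CO2*]/α₀ = 5.797×10^-5 / 0.02343 = 2.474 mmol/kg
[CO3²⁻] = α₂·DIC; α₂ = 0.04364, so [CO3²⁻] = 0.04364 × 2.474 = 0.108 mmol/kg

[CO3²⁻] = 0.108 mmol/kg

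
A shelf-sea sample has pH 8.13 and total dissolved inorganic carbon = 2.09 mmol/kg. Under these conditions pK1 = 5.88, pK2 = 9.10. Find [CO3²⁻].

α₂ = 1 / (1 + [H⁺]/K2 + [H⁺]²/(K1K2)) = 1 / (1 + 10^+0.97 + 10^-1.28)
   = 1 / (1 + 9.3325 + 0.052481) = 1/10.385 = 0.09629
[CO3²⁻] = α₂ × DIC = 0.09629 × 2.09 = 0.201 mmol/kg

[CO3²⁻] = 0.201 mmol/kg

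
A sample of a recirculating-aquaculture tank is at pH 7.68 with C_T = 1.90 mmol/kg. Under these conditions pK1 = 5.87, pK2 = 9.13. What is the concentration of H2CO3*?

[CO2*] = 0.0280 mmol/kg

α₀ = 1 / (1 + K1/[H⁺] + K1K2/[H⁺]²) = 1 / (1 + 10^+1.81 + 10^+0.36)
   = 1 / (1 + 64.565 + 2.2909) = 1/67.856 = 0.01474
[CO2*] = α₀ × DIC = 0.01474 × 1.90 = 0.0280 mmol/kg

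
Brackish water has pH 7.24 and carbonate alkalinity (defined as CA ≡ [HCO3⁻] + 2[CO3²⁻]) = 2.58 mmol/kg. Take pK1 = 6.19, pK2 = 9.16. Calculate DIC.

CA = [HCO3⁻] + 2[CO3²⁻] = (α₁ + 2α₂)·DIC
At pH 7.24: [H⁺]/K1 = 10^-1.05 = 0.089125, K2/[H⁺] = 10^-1.92 = 0.012023
α₁ = 1/(1 + 0.089125 + 0.012023) = 1/1.1011 = 0.9081; α₂ = α₁·K2/[H⁺] = 0.01092
α₁ + 2α₂ = 0.9300
DIC = CA / (α₁ + 2α₂) = 2.58 / 0.9300 = 2.77 mmol/kg

DIC = 2.77 mmol/kg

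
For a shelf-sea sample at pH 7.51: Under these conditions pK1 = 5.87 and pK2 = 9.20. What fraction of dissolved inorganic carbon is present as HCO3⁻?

α₁ = 0.958

α₁ = 1 / (1 + [H⁺]/K1 + K2/[H⁺]) = 1 / (1 + 10^-1.64 + 10^-1.69)
   = 1 / (1 + 0.022909 + 0.020417) = 1/1.0433 = 0.9585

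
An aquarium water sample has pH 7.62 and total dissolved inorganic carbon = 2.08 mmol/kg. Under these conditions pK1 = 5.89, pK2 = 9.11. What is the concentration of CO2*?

[CO2*] = 0.0369 mmol/kg

α₀ = 1 / (1 + K1/[H⁺] + K1K2/[H⁺]²) = 1 / (1 + 10^+1.73 + 10^+0.24)
   = 1 / (1 + 53.703 + 1.7378) = 1/56.441 = 0.01772
[CO2*] = α₀ × DIC = 0.01772 × 2.08 = 0.0369 mmol/kg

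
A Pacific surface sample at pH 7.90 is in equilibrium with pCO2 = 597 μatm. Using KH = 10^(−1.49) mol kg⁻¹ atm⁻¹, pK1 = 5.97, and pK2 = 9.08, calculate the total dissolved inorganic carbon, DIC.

[CO2*] = KH · pCO2 = 10^(−1.49) × 597×10^-6 = 1.932×10^-5 mol/kg
α₀ = 1/(1 + K1/[H⁺] + K1K2/[H⁺]²) = 1/(1 + 10^+1.93 + 10^+0.75) = 0.01090
DIC = [CO2*]/α₀ = 1.932×10^-5 / 0.01090 = 1.77 mmol/kg

DIC = 1.77 mmol/kg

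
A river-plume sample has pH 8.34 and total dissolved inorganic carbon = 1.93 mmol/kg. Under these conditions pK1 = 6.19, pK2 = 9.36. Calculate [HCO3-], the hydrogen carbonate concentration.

α₁ = 1 / (1 + [H⁺]/K1 + K2/[H⁺]) = 1 / (1 + 10^-2.15 + 10^-1.02)
   = 1 / (1 + 0.0070795 + 0.095499) = 1/1.1026 = 0.9070
[HCO3⁻] = α₁ × DIC = 0.9070 × 1.93 = 1.75 mmol/kg

[HCO3⁻] = 1.75 mmol/kg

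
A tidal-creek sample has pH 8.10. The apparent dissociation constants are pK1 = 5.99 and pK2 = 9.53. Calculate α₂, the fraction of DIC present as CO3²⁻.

α₂ = 0.0356

α₂ = 1 / (1 + [H⁺]/K2 + [H⁺]²/(K1K2)) = 1 / (1 + 10^+1.43 + 10^-0.68)
   = 1 / (1 + 26.915 + 0.20893) = 1/28.124 = 0.03556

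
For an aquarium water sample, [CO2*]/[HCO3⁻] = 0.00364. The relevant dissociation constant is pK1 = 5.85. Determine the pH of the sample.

pH = 8.29

From K1 = [H⁺][HCO3⁻]/[CO2*]:  pH = pK1 − log₁₀([CO2*]/[HCO3⁻])
log₁₀(0.00364) = -2.439
pH = 5.85 − (-2.439) = 8.29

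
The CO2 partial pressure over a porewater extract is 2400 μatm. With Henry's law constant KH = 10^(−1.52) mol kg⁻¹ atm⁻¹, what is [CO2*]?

KH = 10^(−1.52) = 3.020×10^-2 mol kg⁻¹ atm⁻¹
[CO2*] = KH · pCO2 = 3.020×10^-2 × 2400×10^-6 atm = 7.25×10^-5 mol/kg

[CO2*] = 72.5 μmol/kg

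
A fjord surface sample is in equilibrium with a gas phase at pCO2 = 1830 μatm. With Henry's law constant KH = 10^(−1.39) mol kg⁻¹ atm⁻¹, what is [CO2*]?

KH = 10^(−1.39) = 4.074×10^-2 mol kg⁻¹ atm⁻¹
[CO2*] = KH · pCO2 = 4.074×10^-2 × 1830×10^-6 atm = 7.46×10^-5 mol/kg

[CO2*] = 74.6 μmol/kg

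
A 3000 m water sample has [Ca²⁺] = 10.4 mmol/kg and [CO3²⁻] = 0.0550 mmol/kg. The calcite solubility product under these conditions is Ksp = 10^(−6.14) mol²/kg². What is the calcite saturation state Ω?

Ksp = 10^(−6.14) = 7.244×10^-7
Ω = [Ca²⁺][CO3²⁻]/Ksp = (10.4×10^-3)(0.0550×10^-3) / 7.244×10^-7 = 0.790

Ω = 0.790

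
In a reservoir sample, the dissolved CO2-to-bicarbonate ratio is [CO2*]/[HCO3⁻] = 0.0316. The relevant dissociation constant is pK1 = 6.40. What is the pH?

pH = 7.90

From K1 = [H⁺][HCO3⁻]/[CO2*]:  pH = pK1 − log₁₀([CO2*]/[HCO3⁻])
log₁₀(0.0316) = -1.500
pH = 6.40 − (-1.500) = 7.90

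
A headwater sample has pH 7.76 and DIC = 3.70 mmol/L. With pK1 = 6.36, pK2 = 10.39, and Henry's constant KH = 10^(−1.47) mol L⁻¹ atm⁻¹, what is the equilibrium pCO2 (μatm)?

α₀ = 1 / (1 + K1/[H⁺] + K1K2/[H⁺]²) = 1 / (1 + 10^+1.40 + 10^-1.23)
   = 1 / (1 + 25.119 + 0.058884) = 1/26.178 = 0.03820
[CO2*] = α₀ × DIC = 0.03820 × 3.70 = 0.1413 mmol/L
pCO2 = [CO2*]/KH = 1.413×10^-4 / 3.388×10^-2 = 4170 μatm

pCO2 = 4170 μatm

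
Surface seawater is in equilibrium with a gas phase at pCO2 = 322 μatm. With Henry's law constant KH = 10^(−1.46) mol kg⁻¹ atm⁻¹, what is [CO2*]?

[CO2*] = 11.2 μmol/kg

KH = 10^(−1.46) = 3.467×10^-2 mol kg⁻¹ atm⁻¹
[CO2*] = KH · pCO2 = 3.467×10^-2 × 322×10^-6 atm = 1.12×10^-5 mol/kg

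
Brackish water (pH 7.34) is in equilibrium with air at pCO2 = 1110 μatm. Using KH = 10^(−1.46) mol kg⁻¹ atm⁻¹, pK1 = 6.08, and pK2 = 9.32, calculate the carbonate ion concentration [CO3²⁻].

[CO2*] = KH · pCO2 = 10^(−1.46) × 1110×10^-6 = 3.849×10^-5 mol/kg
α₀ = 1/(1 + K1/[H⁺] + K1K2/[H⁺]²) = 1/(1 + 10^+1.26 + 10^-0.72) = 0.05158
DIC = [CO2*]/α₀ = 3.849×10^-5 / 0.05158 = 0.7462 mmol/kg
[CO3²⁻] = α₂·DIC; α₂ = 0.009828, so [CO3²⁻] = 0.009828 × 0.7462 = 0.00733 mmol/kg = 7.33 μmol/kg

[CO3²⁻] = 7.33 μmol/kg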